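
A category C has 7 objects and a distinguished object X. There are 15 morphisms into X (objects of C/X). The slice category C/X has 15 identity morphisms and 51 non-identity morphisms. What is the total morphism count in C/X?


In the slice category C/X, objects are morphisms to X.
Identity morphisms: 15 (one per object of C/X).
Non-identity morphisms: 51.
Total = 15 + 51 = 66

66


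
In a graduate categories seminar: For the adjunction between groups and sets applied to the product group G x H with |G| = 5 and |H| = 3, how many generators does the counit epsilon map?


The counit epsilon_K: F(U(K)) -> K of the Free-Forgetful adjunction
maps |K| generators of F(U(K)) into K. For K = G x H (the product group),
|G x H| = |G| * |H|.
Total generators mapped = 5 * 3 = 15.

15


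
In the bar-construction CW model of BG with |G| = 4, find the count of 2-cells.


In the bar-construction CW model of BG, the n-cells are indexed by
n-tuples [g_1|...|g_n] of non-identity elements of G (degenerate
simplices with some g_i = e do not contribute cells), so there are
(|G| - 1)^n n-cells.
For dim = 2 with |G| = 4:
cells = (4 - 1)^2 = 3^2 = 9

9


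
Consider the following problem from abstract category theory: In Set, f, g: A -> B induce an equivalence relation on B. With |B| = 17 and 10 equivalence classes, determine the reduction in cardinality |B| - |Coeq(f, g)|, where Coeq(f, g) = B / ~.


The coequalizer Coeq(f, g) = B / ~ has one element per equivalence class.
|B| = 17, |Coeq(f, g)| = 10.
|B| - |Coeq(f, g)| = 17 - 10 = 7.

7


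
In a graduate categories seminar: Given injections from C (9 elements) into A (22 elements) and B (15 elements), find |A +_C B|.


The pushout A +_C B identifies the images of C in A and B.
|A +_C B| = |A| + |B| - |C| (for injections).
= 22 + 15 - 9 = 28

28


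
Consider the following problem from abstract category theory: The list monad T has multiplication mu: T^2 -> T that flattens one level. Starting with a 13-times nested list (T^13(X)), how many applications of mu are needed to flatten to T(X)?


Each application of mu: T^2 -> T removes one layer of nesting.
Starting at depth 13 (i.e., T^13(X)), we need to reach T(X).
Number of mu applications = 13 - 1 = 12

12


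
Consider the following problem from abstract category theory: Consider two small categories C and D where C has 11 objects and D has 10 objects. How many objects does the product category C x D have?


The product category C x D has objects that are pairs (c, d).
Number of pairs = |Ob(C)| * |Ob(D)| = 11 * 10 = 110

110


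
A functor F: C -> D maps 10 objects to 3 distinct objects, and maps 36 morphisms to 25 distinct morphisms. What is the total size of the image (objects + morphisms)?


The image of F consists of distinct objects and distinct morphisms.
|Im(F)| on objects = 3
|Im(F)| on morphisms = 25
Total image cardinality = 3 + 25 = 28

28


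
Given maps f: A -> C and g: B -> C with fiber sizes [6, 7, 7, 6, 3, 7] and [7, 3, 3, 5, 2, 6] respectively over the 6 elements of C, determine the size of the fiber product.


The pullback A x_C B consists of pairs (a, b) with f(a) = g(b).
For each element c in C, the fiber product has |f^-1(c)| * |g^-1(c)| elements.
Summing over C: 6 * 7 + 7 * 3 + 7 * 3 + 6 * 5 + 3 * 2 + 7 * 6
= 42 + 21 + 21 + 30 + 6 + 42 = 162

162


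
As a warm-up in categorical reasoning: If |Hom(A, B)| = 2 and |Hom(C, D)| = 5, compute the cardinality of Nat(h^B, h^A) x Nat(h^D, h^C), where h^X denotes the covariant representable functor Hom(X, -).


By the Yoneda lemma, Nat(h^B, h^A) is isomorphic to Hom(A, B),
so |Nat(h^B, h^A)| = |Hom(A, B)| and |Nat(h^D, h^C)| = |Hom(C, D)|.
|Hom(A, B)| = 2, |Hom(C, D)| = 5.
|Nat(h^B, h^A) x Nat(h^D, h^C)| = 2 * 5 = 10

10


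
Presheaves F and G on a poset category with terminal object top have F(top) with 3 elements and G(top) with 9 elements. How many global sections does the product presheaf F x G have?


Global sections of a presheaf on a poset with terminal top satisfy
Gamma(H) ~ H(top). Presheaves admit pointwise products, so
(F x G)(top) = F(top) x G(top) (Cartesian product).
|Gamma(F x G)| = |F(top)| * |G(top)| = 3 * 9 = 27.

27


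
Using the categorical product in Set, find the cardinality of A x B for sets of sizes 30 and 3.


In Set, the product A x B is the Cartesian product.
By the universal property, |A x B| = |A| * |B|.
|A x B| = 30 * 3 = 90

90


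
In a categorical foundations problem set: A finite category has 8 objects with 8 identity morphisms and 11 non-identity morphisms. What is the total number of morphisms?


Each object has an identity morphism, giving 8 identities.
Adding the 11 non-identity morphisms:
Total = 8 + 11 = 19

19


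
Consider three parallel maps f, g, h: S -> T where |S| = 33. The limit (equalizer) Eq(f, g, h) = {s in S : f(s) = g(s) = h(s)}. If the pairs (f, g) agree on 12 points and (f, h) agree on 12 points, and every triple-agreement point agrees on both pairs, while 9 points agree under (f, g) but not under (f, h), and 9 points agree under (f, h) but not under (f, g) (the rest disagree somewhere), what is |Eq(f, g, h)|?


Eq(f, g, h) is the triple-agreement set: points in S where all three
maps take the same value. Using inclusion-exclusion on the pairwise data:
Pair (f, g) agrees on 12 points; pair (f, h) on 12 points.
Points agreeing under (f, g) but not (f, h) = 9; under (f, h) but not (f, g) = 9.
Triple-agreement = agreement-in-(f, g) minus points that agree under (f, g) but not (f, h):
|Eq(f, g, h)| = 12 - 9 = 3
(cross-check via (f, h): 12 - 9 = 3.)

3


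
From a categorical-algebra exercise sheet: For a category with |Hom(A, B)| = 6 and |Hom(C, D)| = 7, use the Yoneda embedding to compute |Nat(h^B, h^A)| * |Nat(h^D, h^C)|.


By the Yoneda lemma, Nat(h^B, h^A) is isomorphic to Hom(A, B),
so |Nat(h^B, h^A)| = |Hom(A, B)| and |Nat(h^D, h^C)| = |Hom(C, D)|.
|Hom(A, B)| = 6, |Hom(C, D)| = 7.
|Nat(h^B, h^A) x Nat(h^D, h^C)| = 6 * 7 = 42

42


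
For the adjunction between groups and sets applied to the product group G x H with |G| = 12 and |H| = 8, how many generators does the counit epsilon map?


The counit epsilon_K: F(U(K)) -> K of the Free-Forgetful adjunction
maps |K| generators of F(U(K)) into K. For K = G x H (the product group),
|G x H| = |G| * |H|.
Total generators mapped = 12 * 8 = 96.

96


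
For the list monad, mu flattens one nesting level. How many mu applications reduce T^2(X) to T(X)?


Each application of mu: T^2 -> T removes one layer of nesting.
Starting at depth 2 (i.e., T^2(X)), we need to reach T(X).
Number of mu applications = 2 - 1 = 1

1


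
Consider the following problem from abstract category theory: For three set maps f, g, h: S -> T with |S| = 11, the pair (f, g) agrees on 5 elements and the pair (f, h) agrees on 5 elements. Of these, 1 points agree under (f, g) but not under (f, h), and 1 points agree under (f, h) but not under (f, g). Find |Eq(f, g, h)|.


Eq(f, g, h) is the triple-agreement set: points in S where all three
maps take the same value. Using inclusion-exclusion on the pairwise data:
Pair (f, g) agrees on 5 points; pair (f, h) on 5 points.
Points agreeing under (f, g) but not (f, h) = 1; under (f, h) but not (f, g) = 1.
Triple-agreement = agreement-in-(f, g) minus points that agree under (f, g) but not (f, h):
|Eq(f, g, h)| = 5 - 1 = 4
(cross-check via (f, h): 5 - 1 = 4.)

4


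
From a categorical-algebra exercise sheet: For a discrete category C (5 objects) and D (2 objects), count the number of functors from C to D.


A functor from a discrete category C to D is determined by
where each object maps. Each of the 5 objects of C can map
to any of the 2 objects of D independently.
Number of functors = 2^5 = 32

32


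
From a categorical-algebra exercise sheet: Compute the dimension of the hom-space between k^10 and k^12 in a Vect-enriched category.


In Vect-enriched categories, Hom(k^n, k^m) is the space of m x n matrices.
dim(Hom(k^10, k^12)) = 12 * 10 = 120

120


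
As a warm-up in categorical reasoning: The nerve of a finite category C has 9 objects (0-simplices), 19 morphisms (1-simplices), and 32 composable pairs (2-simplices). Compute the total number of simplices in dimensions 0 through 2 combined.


The 2-skeleton of the nerve N(C) consists of simplices in dimensions 0, 1, 2:
  |N(C)_0| = 9 (objects)
  |N(C)_1| = 19 (morphisms)
  |N(C)_2| = 32 (composable pairs)
Total = 9 + 19 + 32 = 60

60


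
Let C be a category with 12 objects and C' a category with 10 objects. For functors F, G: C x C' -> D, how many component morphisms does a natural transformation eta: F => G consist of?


A natural transformation eta: F => G assigns one component morphism per
object of the domain category.
The domain is the product category C x C', so
|Ob(C x C')| = |Ob(C)| * |Ob(C')| = 12 * 10 = 120.
Therefore eta has 120 component morphisms.

120


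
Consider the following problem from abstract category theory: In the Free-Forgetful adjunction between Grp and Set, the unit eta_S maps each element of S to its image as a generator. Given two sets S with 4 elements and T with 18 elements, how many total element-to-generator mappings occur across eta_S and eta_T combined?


The unit eta_X: X -> U(F(X)) of the Free-Forgetful adjunction
maps each element of X to a generator of F(X). For X = S + T (disjoint
union in Set), |S + T| = |S| + |T|.
Total mappings = 4 + 18 = 22.

22


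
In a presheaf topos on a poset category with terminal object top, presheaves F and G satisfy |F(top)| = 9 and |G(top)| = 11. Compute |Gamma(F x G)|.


Global sections of a presheaf on a poset with terminal top satisfy
Gamma(H) ~ H(top). Presheaves admit pointwise products, so
(F x G)(top) = F(top) x G(top) (Cartesian product).
|Gamma(F x G)| = |F(top)| * |G(top)| = 9 * 11 = 99.

99


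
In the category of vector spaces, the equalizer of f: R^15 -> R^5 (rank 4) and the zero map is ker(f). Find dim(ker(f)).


The equalizer of f and the zero map is ker(f).
By the rank-nullity theorem: dim(ker(f)) = dim(domain) - rank(f).
dim(ker(f)) = 15 - 4 = 11

11


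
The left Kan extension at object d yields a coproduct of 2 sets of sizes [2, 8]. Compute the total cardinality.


Pointwise, the left Kan extension (Lan_F H)(d) is the colimit, indexed
by the comma category (F downarrow d), of H composed with the
projection (F downarrow d) -> C. Here that colimit is given
as a coproduct (disjoint union) of sets, so its cardinality is the
sum of the sizes of the summands.
Coproduct of sets with sizes: 2 + 8
= 10

10


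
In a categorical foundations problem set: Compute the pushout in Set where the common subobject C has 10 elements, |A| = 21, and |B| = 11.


The pushout A +_C B identifies the images of C in A and B.
|A +_C B| = |A| + |B| - |C| (for injections).
= 21 + 11 - 10 = 22

22


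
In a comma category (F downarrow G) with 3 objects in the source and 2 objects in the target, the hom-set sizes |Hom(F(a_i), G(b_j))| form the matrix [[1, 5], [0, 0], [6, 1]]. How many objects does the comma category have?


Objects of (F downarrow G) are triples (a, b, h: F(a)->G(b)).
The count equals the sum of all entries in the hom-matrix.
sum(row 0) = 6
sum(row 1) = 0
sum(row 2) = 7
Grand total = 13

13


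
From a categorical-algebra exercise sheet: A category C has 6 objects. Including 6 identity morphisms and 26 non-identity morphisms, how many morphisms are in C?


Each object has an identity morphism, giving 6 identities.
Adding the 26 non-identity morphisms:
Total = 6 + 26 = 32

32


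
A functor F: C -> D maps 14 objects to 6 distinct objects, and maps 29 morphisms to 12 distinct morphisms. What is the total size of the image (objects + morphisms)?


The image of F consists of distinct objects and distinct morphisms.
|Im(F)| on objects = 6
|Im(F)| on morphisms = 12
Total image cardinality = 6 + 12 = 18

18


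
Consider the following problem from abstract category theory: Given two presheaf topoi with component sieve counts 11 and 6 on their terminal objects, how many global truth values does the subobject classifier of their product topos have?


In a product of presheaf topoi E_1 x E_2, the subobject classifier
is Omega = Omega_1 x Omega_2 (componentwise), so
|Omega(top)| = |Omega_1(top_1)| * |Omega_2(top_2)|.
= 11 * 6 = 66.

66


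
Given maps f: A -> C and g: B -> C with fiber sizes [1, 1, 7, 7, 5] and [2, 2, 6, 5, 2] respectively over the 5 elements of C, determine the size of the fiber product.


The pullback A x_C B consists of pairs (a, b) with f(a) = g(b).
For each element c in C, the fiber product has |f^-1(c)| * |g^-1(c)| elements.
Summing over C: 1 * 2 + 1 * 2 + 7 * 6 + 7 * 5 + 5 * 2
= 2 + 2 + 42 + 35 + 10 = 91

91


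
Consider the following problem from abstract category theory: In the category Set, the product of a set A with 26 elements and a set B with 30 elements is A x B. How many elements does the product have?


In Set, the product A x B is the Cartesian product.
By the universal property, |A x B| = |A| * |B|.
|A x B| = 26 * 30 = 780

780


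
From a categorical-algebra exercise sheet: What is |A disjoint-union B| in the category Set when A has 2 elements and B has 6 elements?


In Set, the coproduct A + B is the disjoint union.
|A + B| = |A| + |B| = 2 + 6 = 8

8


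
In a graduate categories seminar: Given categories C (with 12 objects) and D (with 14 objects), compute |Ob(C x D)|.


The product category C x D has objects that are pairs (c, d).
Number of pairs = |Ob(C)| * |Ob(D)| = 12 * 14 = 168

168


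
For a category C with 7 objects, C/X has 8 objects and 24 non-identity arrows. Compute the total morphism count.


In the slice category C/X, objects are morphisms to X.
Identity morphisms: 8 (one per object of C/X).
Non-identity morphisms: 24.
Total = 8 + 24 = 32

32


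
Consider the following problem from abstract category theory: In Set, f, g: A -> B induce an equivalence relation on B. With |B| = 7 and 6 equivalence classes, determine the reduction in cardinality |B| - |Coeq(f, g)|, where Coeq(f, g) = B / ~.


The coequalizer Coeq(f, g) = B / ~ has one element per equivalence class.
|B| = 7, |Coeq(f, g)| = 6.
|B| - |Coeq(f, g)| = 7 - 6 = 1.

1


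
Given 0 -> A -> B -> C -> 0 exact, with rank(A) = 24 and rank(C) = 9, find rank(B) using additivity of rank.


For a short exact sequence 0 -> A -> B -> C -> 0,
rank is additive: rank(B) = rank(A) + rank(C).
rank(B) = 24 + 9 = 33

33


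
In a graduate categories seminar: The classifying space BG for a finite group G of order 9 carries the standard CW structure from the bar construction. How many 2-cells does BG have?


In the bar-construction CW model of BG, the n-cells are indexed by
n-tuples [g_1|...|g_n] of non-identity elements of G (degenerate
simplices with some g_i = e do not contribute cells), so there are
(|G| - 1)^n n-cells.
For dim = 2 with |G| = 9:
cells = (9 - 1)^2 = 8^2 = 64

64


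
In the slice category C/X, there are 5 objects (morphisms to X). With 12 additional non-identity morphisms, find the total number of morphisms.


In the slice category C/X, objects are morphisms to X.
Identity morphisms: 5 (one per object of C/X).
Non-identity morphisms: 12.
Total = 5 + 12 = 17

17


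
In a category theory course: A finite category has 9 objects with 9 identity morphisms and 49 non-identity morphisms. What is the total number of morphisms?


Each object has an identity morphism, giving 9 identities.
Adding the 49 non-identity morphisms:
Total = 9 + 49 = 58

58


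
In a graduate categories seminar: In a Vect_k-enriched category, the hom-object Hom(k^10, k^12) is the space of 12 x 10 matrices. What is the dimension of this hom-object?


In Vect-enriched categories, Hom(k^n, k^m) is the space of m x n matrices.
dim(Hom(k^10, k^12)) = 12 * 10 = 120

120


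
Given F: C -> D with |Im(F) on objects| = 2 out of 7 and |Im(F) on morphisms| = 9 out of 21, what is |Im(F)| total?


The image of F consists of distinct objects and distinct morphisms.
|Im(F)| on objects = 2
|Im(F)| on morphisms = 9
Total image cardinality = 2 + 9 = 11

11


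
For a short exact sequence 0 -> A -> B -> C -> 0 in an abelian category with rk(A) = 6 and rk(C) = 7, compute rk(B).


For a short exact sequence 0 -> A -> B -> C -> 0,
rank is additive: rank(B) = rank(A) + rank(C).
rank(B) = 6 + 7 = 13

13


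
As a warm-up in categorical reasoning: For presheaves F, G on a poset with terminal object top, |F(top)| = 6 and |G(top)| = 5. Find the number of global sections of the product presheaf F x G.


Global sections of a presheaf on a poset with terminal top satisfy
Gamma(H) ~ H(top). Presheaves admit pointwise products, so
(F x G)(top) = F(top) x G(top) (Cartesian product).
|Gamma(F x G)| = |F(top)| * |G(top)| = 6 * 5 = 30.

30


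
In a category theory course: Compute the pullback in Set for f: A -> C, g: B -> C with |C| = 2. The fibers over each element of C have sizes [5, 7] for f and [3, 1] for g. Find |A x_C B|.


The pullback A x_C B consists of pairs (a, b) with f(a) = g(b).
For each element c in C, the fiber product has |f^-1(c)| * |g^-1(c)| elements.
Summing over C: 5 * 3 + 7 * 1
= 15 + 7 = 22

22


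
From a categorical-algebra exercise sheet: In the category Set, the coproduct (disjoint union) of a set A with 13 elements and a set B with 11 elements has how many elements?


In Set, the coproduct A + B is the disjoint union.
|A + B| = |A| + |B| = 13 + 11 = 24

24


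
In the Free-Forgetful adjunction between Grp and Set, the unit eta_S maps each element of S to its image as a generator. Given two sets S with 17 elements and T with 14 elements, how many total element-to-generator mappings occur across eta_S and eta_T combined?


The unit eta_X: X -> U(F(X)) of the Free-Forgetful adjunction
maps each element of X to a generator of F(X). For X = S + T (disjoint
union in Set), |S + T| = |S| + |T|.
Total mappings = 17 + 14 = 31.

31


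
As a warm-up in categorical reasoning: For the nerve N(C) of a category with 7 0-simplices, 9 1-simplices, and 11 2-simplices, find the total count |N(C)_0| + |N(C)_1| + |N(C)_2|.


The 2-skeleton of the nerve N(C) consists of simplices in dimensions 0, 1, 2:
  |N(C)_0| = 7 (objects)
  |N(C)_1| = 9 (morphisms)
  |N(C)_2| = 11 (composable pairs)
Total = 7 + 9 + 11 = 27

27


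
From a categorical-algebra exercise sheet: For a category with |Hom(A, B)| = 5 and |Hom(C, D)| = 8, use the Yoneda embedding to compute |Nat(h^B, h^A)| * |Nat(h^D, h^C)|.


By the Yoneda lemma, Nat(h^B, h^A) is isomorphic to Hom(A, B),
so |Nat(h^B, h^A)| = |Hom(A, B)| and |Nat(h^D, h^C)| = |Hom(C, D)|.
|Hom(A, B)| = 5, |Hom(C, D)| = 8.
|Nat(h^B, h^A) x Nat(h^D, h^C)| = 5 * 8 = 40

40


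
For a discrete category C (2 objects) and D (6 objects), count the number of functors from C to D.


A functor from a discrete category C to D is determined by
where each object maps. Each of the 2 objects of C can map
to any of the 6 objects of D independently.
Number of functors = 6^2 = 36

36


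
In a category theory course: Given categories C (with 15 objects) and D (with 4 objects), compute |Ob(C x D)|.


The product category C x D has objects that are pairs (c, d).
Number of pairs = |Ob(C)| * |Ob(D)| = 15 * 4 = 60

60


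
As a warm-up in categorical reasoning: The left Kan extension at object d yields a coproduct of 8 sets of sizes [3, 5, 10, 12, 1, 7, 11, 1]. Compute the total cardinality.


Pointwise, the left Kan extension (Lan_F H)(d) is the colimit, indexed
by the comma category (F downarrow d), of H composed with the
projection (F downarrow d) -> C. Here that colimit is given
as a coproduct (disjoint union) of sets, so its cardinality is the
sum of the sizes of the summands.
Coproduct of sets with sizes: 3 + 5 + 10 + 12 + 1 + 7 + 11 + 1
= 50

50


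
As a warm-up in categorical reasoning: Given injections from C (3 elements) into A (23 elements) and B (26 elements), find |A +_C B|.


The pushout A +_C B identifies the images of C in A and B.
|A +_C B| = |A| + |B| - |C| (for injections).
= 23 + 26 - 3 = 46

46


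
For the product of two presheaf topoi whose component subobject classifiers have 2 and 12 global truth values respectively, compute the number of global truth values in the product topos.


In a product of presheaf topoi E_1 x E_2, the subobject classifier
is Omega = Omega_1 x Omega_2 (componentwise), so
|Omega(top)| = |Omega_1(top_1)| * |Omega_2(top_2)|.
= 2 * 12 = 24.

24


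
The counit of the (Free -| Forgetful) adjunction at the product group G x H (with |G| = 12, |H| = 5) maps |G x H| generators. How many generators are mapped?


The counit epsilon_K: F(U(K)) -> K of the Free-Forgetful adjunction
maps |K| generators of F(U(K)) into K. For K = G x H (the product group),
|G x H| = |G| * |H|.
Total generators mapped = 12 * 5 = 60.

60


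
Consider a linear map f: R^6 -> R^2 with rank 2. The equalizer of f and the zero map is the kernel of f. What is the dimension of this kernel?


The equalizer of f and the zero map is ker(f).
By the rank-nullity theorem: dim(ker(f)) = dim(domain) - rank(f).
dim(ker(f)) = 6 - 2 = 4

4


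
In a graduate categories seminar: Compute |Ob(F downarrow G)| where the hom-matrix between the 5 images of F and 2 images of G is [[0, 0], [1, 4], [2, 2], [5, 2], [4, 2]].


Objects of (F downarrow G) are triples (a, b, h: F(a)->G(b)).
The count equals the sum of all entries in the hom-matrix.
sum(row 0) = 0
sum(row 1) = 5
sum(row 2) = 4
sum(row 3) = 7
sum(row 4) = 6
Grand total = 22

22


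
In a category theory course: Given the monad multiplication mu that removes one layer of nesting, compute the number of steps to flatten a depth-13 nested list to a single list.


Each application of mu: T^2 -> T removes one layer of nesting.
Starting at depth 13 (i.e., T^13(X)), we need to reach T(X).
Number of mu applications = 13 - 1 = 12

12


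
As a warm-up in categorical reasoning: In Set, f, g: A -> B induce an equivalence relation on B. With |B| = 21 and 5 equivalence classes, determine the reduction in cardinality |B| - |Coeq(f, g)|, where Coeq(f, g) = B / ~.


The coequalizer Coeq(f, g) = B / ~ has one element per equivalence class.
|B| = 21, |Coeq(f, g)| = 5.
|B| - |Coeq(f, g)| = 21 - 5 = 16.

16


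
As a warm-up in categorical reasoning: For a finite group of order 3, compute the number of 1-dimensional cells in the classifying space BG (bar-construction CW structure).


In the bar-construction CW model of BG, the n-cells are indexed by
n-tuples [g_1|...|g_n] of non-identity elements of G (degenerate
simplices with some g_i = e do not contribute cells), so there are
(|G| - 1)^n n-cells.
For dim = 1 with |G| = 3:
cells = (3 - 1)^1 = 2^1 = 2

2


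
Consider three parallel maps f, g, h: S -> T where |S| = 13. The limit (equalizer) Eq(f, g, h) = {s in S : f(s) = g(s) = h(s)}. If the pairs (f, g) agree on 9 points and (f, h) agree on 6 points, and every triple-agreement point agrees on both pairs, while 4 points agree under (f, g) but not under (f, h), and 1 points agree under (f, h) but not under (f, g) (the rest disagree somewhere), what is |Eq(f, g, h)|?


Eq(f, g, h) is the triple-agreement set: points in S where all three
maps take the same value. Using inclusion-exclusion on the pairwise data:
Pair (f, g) agrees on 9 points; pair (f, h) on 6 points.
Points agreeing under (f, g) but not (f, h) = 4; under (f, h) but not (f, g) = 1.
Triple-agreement = agreement-in-(f, g) minus points that agree under (f, g) but not (f, h):
|Eq(f, g, h)| = 9 - 4 = 5
(cross-check via (f, h): 6 - 1 = 5.)

5


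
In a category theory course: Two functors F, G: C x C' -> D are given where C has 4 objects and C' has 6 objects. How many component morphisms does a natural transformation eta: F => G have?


A natural transformation eta: F => G assigns one component morphism per
object of the domain category.
The domain is the product category C x C', so
|Ob(C x C')| = |Ob(C)| * |Ob(C')| = 4 * 6 = 24.
Therefore eta has 24 component morphisms.

24


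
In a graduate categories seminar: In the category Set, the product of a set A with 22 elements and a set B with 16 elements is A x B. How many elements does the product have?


In Set, the product A x B is the Cartesian product.
By the universal property, |A x B| = |A| * |B|.
|A x B| = 22 * 16 = 352

352


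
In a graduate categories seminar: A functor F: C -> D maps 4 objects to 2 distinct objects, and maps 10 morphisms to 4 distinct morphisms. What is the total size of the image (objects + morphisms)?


The image of F consists of distinct objects and distinct morphisms.
|Im(F)| on objects = 2
|Im(F)| on morphisms = 4
Total image cardinality = 2 + 4 = 6

6


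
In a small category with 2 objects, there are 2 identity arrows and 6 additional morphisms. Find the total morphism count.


Each object has an identity morphism, giving 2 identities.
Adding the 6 non-identity morphisms:
Total = 2 + 6 = 8

8


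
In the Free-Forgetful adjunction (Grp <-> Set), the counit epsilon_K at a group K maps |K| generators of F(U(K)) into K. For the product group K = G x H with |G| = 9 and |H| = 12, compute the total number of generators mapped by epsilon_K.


The counit epsilon_K: F(U(K)) -> K of the Free-Forgetful adjunction
maps |K| generators of F(U(K)) into K. For K = G x H (the product group),
|G x H| = |G| * |H|.
Total generators mapped = 9 * 12 = 108.

108


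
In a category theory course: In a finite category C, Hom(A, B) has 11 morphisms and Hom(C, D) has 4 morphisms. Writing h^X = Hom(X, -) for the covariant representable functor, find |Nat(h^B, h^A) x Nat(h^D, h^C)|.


By the Yoneda lemma, Nat(h^B, h^A) is isomorphic to Hom(A, B),
so |Nat(h^B, h^A)| = |Hom(A, B)| and |Nat(h^D, h^C)| = |Hom(C, D)|.
|Hom(A, B)| = 11, |Hom(C, D)| = 4.
|Nat(h^B, h^A) x Nat(h^D, h^C)| = 11 * 4 = 44

44


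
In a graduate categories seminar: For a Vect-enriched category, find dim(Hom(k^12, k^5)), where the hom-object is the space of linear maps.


In Vect-enriched categories, Hom(k^n, k^m) is the space of m x n matrices.
dim(Hom(k^12, k^5)) = 5 * 12 = 60

60


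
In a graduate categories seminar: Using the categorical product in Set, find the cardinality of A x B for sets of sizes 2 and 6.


In Set, the product A x B is the Cartesian product.
By the universal property, |A x B| = |A| * |B|.
|A x B| = 2 * 6 = 12

12


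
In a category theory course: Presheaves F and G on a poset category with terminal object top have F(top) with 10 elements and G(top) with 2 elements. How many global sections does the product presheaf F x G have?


Global sections of a presheaf on a poset with terminal top satisfy
Gamma(H) ~ H(top). Presheaves admit pointwise products, so
(F x G)(top) = F(top) x G(top) (Cartesian product).
|Gamma(F x G)| = |F(top)| * |G(top)| = 10 * 2 = 20.

20


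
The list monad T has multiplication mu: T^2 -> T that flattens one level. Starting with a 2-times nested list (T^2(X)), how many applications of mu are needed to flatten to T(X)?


Each application of mu: T^2 -> T removes one layer of nesting.
Starting at depth 2 (i.e., T^2(X)), we need to reach T(X).
Number of mu applications = 2 - 1 = 1

1


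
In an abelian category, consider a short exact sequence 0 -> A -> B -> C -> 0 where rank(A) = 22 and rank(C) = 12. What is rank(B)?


For a short exact sequence 0 -> A -> B -> C -> 0,
rank is additive: rank(B) = rank(A) + rank(C).
rank(B) = 22 + 12 = 34

34


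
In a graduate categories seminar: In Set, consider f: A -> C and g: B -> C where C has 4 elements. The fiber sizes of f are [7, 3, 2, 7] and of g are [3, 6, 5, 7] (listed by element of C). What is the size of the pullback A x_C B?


The pullback A x_C B consists of pairs (a, b) with f(a) = g(b).
For each element c in C, the fiber product has |f^-1(c)| * |g^-1(c)| elements.
Summing over C: 7 * 3 + 3 * 6 + 2 * 5 + 7 * 7
= 21 + 18 + 10 + 49 = 98

98


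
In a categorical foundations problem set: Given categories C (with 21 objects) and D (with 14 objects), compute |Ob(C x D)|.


The product category C x D has objects that are pairs (c, d).
Number of pairs = |Ob(C)| * |Ob(D)| = 21 * 14 = 294

294


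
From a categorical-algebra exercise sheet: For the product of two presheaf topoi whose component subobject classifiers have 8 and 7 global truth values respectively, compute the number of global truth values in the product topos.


In a product of presheaf topoi E_1 x E_2, the subobject classifier
is Omega = Omega_1 x Omega_2 (componentwise), so
|Omega(top)| = |Omega_1(top_1)| * |Omega_2(top_2)|.
= 8 * 7 = 56.

56


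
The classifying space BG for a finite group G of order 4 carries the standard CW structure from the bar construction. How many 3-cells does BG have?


In the bar-construction CW model of BG, the n-cells are indexed by
n-tuples [g_1|...|g_n] of non-identity elements of G (degenerate
simplices with some g_i = e do not contribute cells), so there are
(|G| - 1)^n n-cells.
For dim = 3 with |G| = 4:
cells = (4 - 1)^3 = 3^3 = 27

27


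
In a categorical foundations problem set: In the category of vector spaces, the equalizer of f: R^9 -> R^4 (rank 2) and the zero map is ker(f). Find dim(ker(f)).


The equalizer of f and the zero map is ker(f).
By the rank-nullity theorem: dim(ker(f)) = dim(domain) - rank(f).
dim(ker(f)) = 9 - 2 = 7

7


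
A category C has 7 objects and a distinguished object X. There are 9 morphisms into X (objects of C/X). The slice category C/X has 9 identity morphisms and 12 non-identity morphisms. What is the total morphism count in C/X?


In the slice category C/X, objects are morphisms to X.
Identity morphisms: 9 (one per object of C/X).
Non-identity morphisms: 12.
Total = 9 + 12 = 21

21


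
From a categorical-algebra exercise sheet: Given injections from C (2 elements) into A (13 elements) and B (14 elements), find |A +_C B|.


The pushout A +_C B identifies the images of C in A and B.
|A +_C B| = |A| + |B| - |C| (for injections).
= 13 + 14 - 2 = 25

25


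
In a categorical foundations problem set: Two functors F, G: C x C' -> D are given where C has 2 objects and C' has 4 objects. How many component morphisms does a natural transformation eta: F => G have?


A natural transformation eta: F => G assigns one component morphism per
object of the domain category.
The domain is the product category C x C', so
|Ob(C x C')| = |Ob(C)| * |Ob(C')| = 2 * 4 = 8.
Therefore eta has 8 component morphisms.

8


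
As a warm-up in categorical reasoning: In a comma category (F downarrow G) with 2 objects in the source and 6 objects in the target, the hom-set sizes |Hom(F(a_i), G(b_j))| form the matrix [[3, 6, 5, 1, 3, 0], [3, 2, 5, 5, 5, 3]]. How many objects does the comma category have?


Objects of (F downarrow G) are triples (a, b, h: F(a)->G(b)).
The count equals the sum of all entries in the hom-matrix.
sum(row 0) = 18
sum(row 1) = 23
Grand total = 41

41


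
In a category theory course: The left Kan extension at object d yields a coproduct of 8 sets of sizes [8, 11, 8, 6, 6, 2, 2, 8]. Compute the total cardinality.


Pointwise, the left Kan extension (Lan_F H)(d) is the colimit, indexed
by the comma category (F downarrow d), of H composed with the
projection (F downarrow d) -> C. Here that colimit is given
as a coproduct (disjoint union) of sets, so its cardinality is the
sum of the sizes of the summands.
Coproduct of sets with sizes: 8 + 11 + 8 + 6 + 6 + 2 + 2 + 8
= 51

51


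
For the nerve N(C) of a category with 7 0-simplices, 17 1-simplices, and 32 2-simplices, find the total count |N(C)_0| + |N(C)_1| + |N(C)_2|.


The 2-skeleton of the nerve N(C) consists of simplices in dimensions 0, 1, 2:
  |N(C)_0| = 7 (objects)
  |N(C)_1| = 17 (morphisms)
  |N(C)_2| = 32 (composable pairs)
Total = 7 + 17 + 32 = 56

56


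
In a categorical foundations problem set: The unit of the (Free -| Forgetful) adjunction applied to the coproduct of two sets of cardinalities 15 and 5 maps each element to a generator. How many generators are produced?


The unit eta_X: X -> U(F(X)) of the Free-Forgetful adjunction
maps each element of X to a generator of F(X). For X = S + T (disjoint
union in Set), |S + T| = |S| + |T|.
Total mappings = 15 + 5 = 20.

20


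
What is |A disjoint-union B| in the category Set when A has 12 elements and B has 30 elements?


In Set, the coproduct A + B is the disjoint union.
|A + B| = |A| + |B| = 12 + 30 = 42

42


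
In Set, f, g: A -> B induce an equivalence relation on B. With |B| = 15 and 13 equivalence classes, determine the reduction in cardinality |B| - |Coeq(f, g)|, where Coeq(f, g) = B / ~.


The coequalizer Coeq(f, g) = B / ~ has one element per equivalence class.
|B| = 15, |Coeq(f, g)| = 13.
|B| - |Coeq(f, g)| = 15 - 13 = 2.

2


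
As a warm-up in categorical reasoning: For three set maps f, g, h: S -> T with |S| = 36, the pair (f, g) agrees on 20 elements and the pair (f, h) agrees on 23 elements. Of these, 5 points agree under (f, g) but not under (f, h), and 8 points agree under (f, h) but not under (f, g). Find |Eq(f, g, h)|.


Eq(f, g, h) is the triple-agreement set: points in S where all three
maps take the same value. Using inclusion-exclusion on the pairwise data:
Pair (f, g) agrees on 20 points; pair (f, h) on 23 points.
Points agreeing under (f, g) but not (f, h) = 5; under (f, h) but not (f, g) = 8.
Triple-agreement = agreement-in-(f, g) minus points that agree under (f, g) but not (f, h):
|Eq(f, g, h)| = 20 - 5 = 15
(cross-check via (f, h): 23 - 8 = 15.)

15


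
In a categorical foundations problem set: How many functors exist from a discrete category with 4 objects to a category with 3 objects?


A functor from a discrete category C to D is determined by
where each object maps. Each of the 4 objects of C can map
to any of the 3 objects of D independently.
Number of functors = 3^4 = 81

81


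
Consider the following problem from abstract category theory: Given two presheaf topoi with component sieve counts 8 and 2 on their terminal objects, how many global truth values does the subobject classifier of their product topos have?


In a product of presheaf topoi E_1 x E_2, the subobject classifier
is Omega = Omega_1 x Omega_2 (componentwise), so
|Omega(top)| = |Omega_1(top_1)| * |Omega_2(top_2)|.
= 8 * 2 = 16.

16


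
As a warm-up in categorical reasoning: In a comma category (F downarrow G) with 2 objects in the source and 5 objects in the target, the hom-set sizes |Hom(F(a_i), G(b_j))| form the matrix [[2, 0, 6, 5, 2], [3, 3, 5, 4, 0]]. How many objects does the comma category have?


Objects of (F downarrow G) are triples (a, b, h: F(a)->G(b)).
The count equals the sum of all entries in the hom-matrix.
sum(row 0) = 15
sum(row 1) = 15
Grand total = 30

30


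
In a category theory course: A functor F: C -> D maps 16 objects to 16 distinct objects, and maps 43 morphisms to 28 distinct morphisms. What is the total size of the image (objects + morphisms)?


The image of F consists of distinct objects and distinct morphisms.
|Im(F)| on objects = 16
|Im(F)| on morphisms = 28
Total image cardinality = 16 + 28 = 44

44


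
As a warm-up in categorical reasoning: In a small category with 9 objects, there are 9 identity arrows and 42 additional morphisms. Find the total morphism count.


Each object has an identity morphism, giving 9 identities.
Adding the 42 non-identity morphisms:
Total = 9 + 42 = 51

51


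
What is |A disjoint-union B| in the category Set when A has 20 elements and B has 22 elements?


In Set, the coproduct A + B is the disjoint union.
|A + B| = |A| + |B| = 20 + 22 = 42

42


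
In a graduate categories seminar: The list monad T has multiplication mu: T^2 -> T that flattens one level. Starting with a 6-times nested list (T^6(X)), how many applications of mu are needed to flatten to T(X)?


Each application of mu: T^2 -> T removes one layer of nesting.
Starting at depth 6 (i.e., T^6(X)), we need to reach T(X).
Number of mu applications = 6 - 1 = 5

5


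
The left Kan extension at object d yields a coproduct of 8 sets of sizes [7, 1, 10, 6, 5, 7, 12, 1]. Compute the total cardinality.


Pointwise, the left Kan extension (Lan_F H)(d) is the colimit, indexed
by the comma category (F downarrow d), of H composed with the
projection (F downarrow d) -> C. Here that colimit is given
as a coproduct (disjoint union) of sets, so its cardinality is the
sum of the sizes of the summands.
Coproduct of sets with sizes: 7 + 1 + 10 + 6 + 5 + 7 + 12 + 1
= 49

49


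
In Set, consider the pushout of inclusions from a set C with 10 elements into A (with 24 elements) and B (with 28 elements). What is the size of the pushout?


The pushout A +_C B identifies the images of C in A and B.
|A +_C B| = |A| + |B| - |C| (for injections).
= 24 + 28 - 10 = 42

42


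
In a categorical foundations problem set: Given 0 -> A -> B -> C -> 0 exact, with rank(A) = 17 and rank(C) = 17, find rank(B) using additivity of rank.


For a short exact sequence 0 -> A -> B -> C -> 0,
rank is additive: rank(B) = rank(A) + rank(C).
rank(B) = 17 + 17 = 34

34


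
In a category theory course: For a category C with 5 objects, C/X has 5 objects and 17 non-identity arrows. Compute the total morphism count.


In the slice category C/X, objects are morphisms to X.
Identity morphisms: 5 (one per object of C/X).
Non-identity morphisms: 17.
Total = 5 + 17 = 22

22


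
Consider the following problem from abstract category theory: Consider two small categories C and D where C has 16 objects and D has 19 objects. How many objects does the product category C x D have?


The product category C x D has objects that are pairs (c, d).
Number of pairs = |Ob(C)| * |Ob(D)| = 16 * 19 = 304

304


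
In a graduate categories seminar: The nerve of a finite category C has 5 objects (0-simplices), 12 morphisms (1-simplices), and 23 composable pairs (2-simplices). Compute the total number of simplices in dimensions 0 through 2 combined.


The 2-skeleton of the nerve N(C) consists of simplices in dimensions 0, 1, 2:
  |N(C)_0| = 5 (objects)
  |N(C)_1| = 12 (morphisms)
  |N(C)_2| = 23 (composable pairs)
Total = 5 + 12 + 23 = 40

40


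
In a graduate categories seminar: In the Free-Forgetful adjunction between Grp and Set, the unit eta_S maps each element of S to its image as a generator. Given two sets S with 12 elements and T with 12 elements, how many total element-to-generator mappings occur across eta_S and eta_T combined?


The unit eta_X: X -> U(F(X)) of the Free-Forgetful adjunction
maps each element of X to a generator of F(X). For X = S + T (disjoint
union in Set), |S + T| = |S| + |T|.
Total mappings = 12 + 12 = 24.

24


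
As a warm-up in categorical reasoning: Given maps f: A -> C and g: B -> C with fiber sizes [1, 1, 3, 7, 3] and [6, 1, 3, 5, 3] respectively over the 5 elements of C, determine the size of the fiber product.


The pullback A x_C B consists of pairs (a, b) with f(a) = g(b).
For each element c in C, the fiber product has |f^-1(c)| * |g^-1(c)| elements.
Summing over C: 1 * 6 + 1 * 1 + 3 * 3 + 7 * 5 + 3 * 3
= 6 + 1 + 9 + 35 + 9 = 60

60


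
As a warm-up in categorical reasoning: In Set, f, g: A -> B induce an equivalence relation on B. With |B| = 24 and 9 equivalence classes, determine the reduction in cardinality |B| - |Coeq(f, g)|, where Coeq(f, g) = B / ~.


The coequalizer Coeq(f, g) = B / ~ has one element per equivalence class.
|B| = 24, |Coeq(f, g)| = 9.
|B| - |Coeq(f, g)| = 24 - 9 = 15.

15


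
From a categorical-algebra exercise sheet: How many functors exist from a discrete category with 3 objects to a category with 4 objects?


A functor from a discrete category C to D is determined by
where each object maps. Each of the 3 objects of C can map
to any of the 4 objects of D independently.
Number of functors = 4^3 = 64

64


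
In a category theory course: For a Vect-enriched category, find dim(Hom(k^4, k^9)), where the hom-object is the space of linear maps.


In Vect-enriched categories, Hom(k^n, k^m) is the space of m x n matrices.
dim(Hom(k^4, k^9)) = 9 * 4 = 36

36
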